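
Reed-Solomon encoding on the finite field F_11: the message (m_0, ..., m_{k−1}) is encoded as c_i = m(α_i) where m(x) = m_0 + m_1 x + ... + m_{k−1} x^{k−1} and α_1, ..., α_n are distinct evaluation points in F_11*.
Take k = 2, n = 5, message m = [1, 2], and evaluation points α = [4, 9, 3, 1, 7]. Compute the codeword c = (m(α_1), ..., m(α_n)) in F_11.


c = [9, 8, 7, 3, 4]

Message polynomial: m(x) = 1 + 2·x (mod 11).
For each evaluation point α_i, compute m(α_i) mod 11:
  α_1 = 4: Horner steps 2 → 9, so m(4) = 9.
  α_2 = 9: Horner steps 2 → 8, so m(9) = 8.
  α_3 = 3: Horner steps 2 → 7, so m(3) = 7.
  α_4 = 1: Horner steps 2 → 3, so m(1) = 3.
  α_5 = 7: Horner steps 2 → 4, so m(7) = 4.
Codeword c = [9, 8, 7, 3, 4] ∈ F_11^5.


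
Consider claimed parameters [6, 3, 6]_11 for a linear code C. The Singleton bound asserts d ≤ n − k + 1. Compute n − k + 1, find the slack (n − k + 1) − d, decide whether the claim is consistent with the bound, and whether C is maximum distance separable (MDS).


Singleton RHS = n − k + 1 = 4, slack = -2, bound violated (no such code; not MDS).

Singleton bound: d ≤ n − k + 1.
Here n = 6, k = 3, so n − k + 1 = 4.
Given d = 6, check d ≤ 4: NO.
Slack = (n − k + 1) − d = -2.
The slack is negative: d = 6 exceeds n − k + 1 = 4 by 2, so the Singleton bound is violated and no linear [6, 3, 6]_11 code can exist. In particular it is not MDS (MDS requires d = n − k + 1 exactly).
Description: the claimed parameters are [6, 3, 6]_11; such a code would be impossible (violates the Singleton bound).


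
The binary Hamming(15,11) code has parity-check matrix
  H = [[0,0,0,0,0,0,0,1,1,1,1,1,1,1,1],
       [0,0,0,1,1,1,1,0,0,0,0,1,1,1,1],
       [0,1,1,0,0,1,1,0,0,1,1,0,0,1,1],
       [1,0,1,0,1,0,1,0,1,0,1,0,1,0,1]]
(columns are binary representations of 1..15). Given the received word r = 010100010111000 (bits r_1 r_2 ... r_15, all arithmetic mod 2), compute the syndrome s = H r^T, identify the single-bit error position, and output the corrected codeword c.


s = (0, 0, 1, 1)^T, error position = 3, corrected codeword c = 011100010111000

Compute s = H r^T mod 2 one row at a time:
  s_1 = 1 + 0 + 1 + 1 + 1 + 0 + 0 + 0 = 4 ≡ 0 (mod 2).
  s_2 = 1 + 0 + 0 + 0 + 1 + 0 + 0 + 0 = 2 ≡ 0 (mod 2).
  s_3 = 1 + 0 + 0 + 0 + 1 + 1 + 0 + 0 = 3 ≡ 1 (mod 2).
  s_4 = 0 + 0 + 0 + 0 + 0 + 1 + 0 + 0 = 1 ≡ 1 (mod 2).
s = (0, 0, 1, 1)^T — this equals column 3 of H (binary 0011), so error is at position 3.
Correct: flip bit 3 of r = 010100010111000 to get c = 011100010111000.


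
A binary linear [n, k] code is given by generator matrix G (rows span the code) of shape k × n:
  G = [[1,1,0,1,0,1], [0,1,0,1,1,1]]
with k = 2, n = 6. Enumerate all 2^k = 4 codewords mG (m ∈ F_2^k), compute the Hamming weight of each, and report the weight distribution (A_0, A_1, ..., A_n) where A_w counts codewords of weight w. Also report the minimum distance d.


Weight distribution: A_0 = 1, A_2 = 1, A_4 = 2. Minimum distance d = 2.

Enumerate all 2^2 = 4 messages m ∈ F_2^2.
For each, compute codeword c = mG in F_2^6, then tally its weight.
  m = 00 → c = 000000, weight = 0.
  m = 10 → c = 110101, weight = 4.
  m = 01 → c = 010111, weight = 4.
  m = 11 → c = 100010, weight = 2.
Tally weights:
  weight 0: 1 codewords.
  weight 2: 1 codewords.
  weight 4: 2 codewords.
Minimum distance d = smallest w > 0 with A_w > 0 = 2.
Sanity: Σ A_w = 4 = 2^2 = 4 ✓.


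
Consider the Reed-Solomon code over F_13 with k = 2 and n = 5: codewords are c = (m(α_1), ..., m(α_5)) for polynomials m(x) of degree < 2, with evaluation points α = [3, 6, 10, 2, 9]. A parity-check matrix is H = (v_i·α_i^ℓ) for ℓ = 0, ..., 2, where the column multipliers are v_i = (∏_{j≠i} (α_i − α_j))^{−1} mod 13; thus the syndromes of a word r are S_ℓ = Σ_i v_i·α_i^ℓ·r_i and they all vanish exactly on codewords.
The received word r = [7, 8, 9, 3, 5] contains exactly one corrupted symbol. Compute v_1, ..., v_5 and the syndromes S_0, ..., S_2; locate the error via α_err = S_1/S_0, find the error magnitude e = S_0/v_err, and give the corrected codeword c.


S = (2, 12, 7), error at position 2, error magnitude e = 2, c = [7, 6, 9, 3, 5].

Step 1: column multipliers v_i = (∏_{j≠i}(α_i − α_j))^{−1} mod 13.
  i = 1 (α = 3): (3−6)(3−10)(3−2)(3−9) = (−3)·(−7)·1·(−6) = −126 ≡ 4, so v_1 = 4^{−1} = 10 (mod 13).
  i = 2 (α = 6): (6−3)(6−10)(6−2)(6−9) = 3·(−4)·4·(−3) = 144 ≡ 1, so v_2 = 1^{−1} = 1 (mod 13).
  i = 3 (α = 10): (10−3)(10−6)(10−2)(10−9) = 7·4·8·1 = 224 ≡ 3, so v_3 = 3^{−1} = 9 (mod 13).
  i = 4 (α = 2): (2−3)(2−6)(2−10)(2−9) = (−1)·(−4)·(−8)·(−7) = 224 ≡ 3, so v_4 = 3^{−1} = 9 (mod 13).
  i = 5 (α = 9): (9−3)(9−6)(9−10)(9−2) = 6·3·(−1)·7 = −126 ≡ 4, so v_5 = 4^{−1} = 10 (mod 13).
  v = [10, 1, 9, 9, 10].
Step 2: syndromes of r = [7, 8, 9, 3, 5] (all sums mod 13).
  S_0 = Σ v_i r_i = 10·7 + 1·8 + 9·9 + 9·3 + 10·5 = 236 ≡ 2.
  S_1 = Σ v_i α_i r_i = 10·3·7 + 1·6·8 + 9·10·9 + 9·2·3 + 10·9·5 = 1572 ≡ 12.
  α_i^2 mod 13 = [9, 10, 9, 4, 3].
  S_2 = Σ v_i α_i^2 r_i = 10·9·7 + 1·10·8 + 9·9·9 + 9·4·3 + 10·3·5 = 1697 ≡ 7.
  S = (2, 12, 7) ≠ 0, so r is not a codeword (an error is present).
Step 3: locate the error. For a single error e at position i, S_ℓ = v_i·e·α_i^ℓ, so α_err = S_1/S_0.
  S_0^{−1} = 2^{−1} = 7 (mod 13), so α_err = 12·7 = 84 ≡ 6 = α_2. Error position i = 2.
  Consistency check: S_2/S_1 = 7·12 = 84 ≡ 6 = α_err ✓ (single-error assumption holds).
Step 4: error magnitude e = S_0/v_2 = S_0·∏_{j≠2}(α_2 − α_j) = 2·1 = 2 ≡ 2 (mod 13).
Step 5: correct position 2: c_2 = r_2 − e = 8 − 2 ≡ 6 (mod 13). Hence c = [7, 6, 9, 3, 5].
  Check: interpolating c through the α_i gives m(x) = 8 + 4·x (degree < 2) with m(α_i) = c_i for every i, so c is indeed a codeword.


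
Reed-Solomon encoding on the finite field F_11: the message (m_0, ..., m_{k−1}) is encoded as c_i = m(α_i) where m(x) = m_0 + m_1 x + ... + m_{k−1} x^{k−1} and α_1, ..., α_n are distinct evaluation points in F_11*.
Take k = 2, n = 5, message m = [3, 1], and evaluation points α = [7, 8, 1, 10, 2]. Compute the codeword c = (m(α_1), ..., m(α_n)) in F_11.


c = [10, 0, 4, 2, 5]

Message polynomial: m(x) = 3 + 1·x (mod 11).
For each evaluation point α_i, compute m(α_i) mod 11:
  α_1 = 7: Horner steps 1 → 10, so m(7) = 10.
  α_2 = 8: Horner steps 1 → 0, so m(8) = 0.
  α_3 = 1: Horner steps 1 → 4, so m(1) = 4.
  α_4 = 10: Horner steps 1 → 2, so m(10) = 2.
  α_5 = 2: Horner steps 1 → 5, so m(2) = 5.
Codeword c = [10, 0, 4, 2, 5] ∈ F_11^5.


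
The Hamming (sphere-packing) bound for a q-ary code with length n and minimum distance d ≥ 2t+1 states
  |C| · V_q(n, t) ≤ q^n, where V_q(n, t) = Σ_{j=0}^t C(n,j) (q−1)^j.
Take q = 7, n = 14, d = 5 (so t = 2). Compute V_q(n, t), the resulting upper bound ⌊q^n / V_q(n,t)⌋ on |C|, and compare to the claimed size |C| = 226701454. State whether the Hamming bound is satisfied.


V_q(n, t) = 3361, q^n = 678223072849, Hamming bound = 201792047, |C| = 226701454 > bound (violated).

Step 1: Compute V_q(n, t) = Σ_{j=0}^2 C(n, j) (q−1)^j.
  j = 0: C(14,0)·(6)^0 = 1·1 = 1.
  j = 1: C(14,1)·(6)^1 = 14·6 = 84.
  j = 2: C(14,2)·(6)^2 = 91·36 = 3276.
  V_q(n, t) = 1 + 84 + 3276 = 3361.
Step 2: q^n = 7^14 = 678223072849.
Step 3: Hamming bound ⌊q^n / V_q(n,t)⌋ = ⌊678223072849/3361⌋ = 201792047.
Step 4: Compare |C| = 226701454 to 201792047: violated.
The claimed |C| lies above the Hamming bound, so no 7-ary code of length 14 with d ≥ 5 can have 226701454 codewords.


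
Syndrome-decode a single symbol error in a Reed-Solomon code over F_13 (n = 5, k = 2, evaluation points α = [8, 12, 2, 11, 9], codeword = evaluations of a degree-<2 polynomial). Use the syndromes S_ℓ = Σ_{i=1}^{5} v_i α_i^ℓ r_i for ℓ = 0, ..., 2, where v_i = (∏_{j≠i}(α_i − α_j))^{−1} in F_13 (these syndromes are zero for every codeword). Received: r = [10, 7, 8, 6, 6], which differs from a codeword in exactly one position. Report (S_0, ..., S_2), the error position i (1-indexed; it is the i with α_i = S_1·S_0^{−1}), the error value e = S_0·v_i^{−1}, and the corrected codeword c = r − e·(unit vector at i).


S = (9, 8, 10), error at position 4, error magnitude e = 8, c = [10, 7, 8, 11, 6].

Step 1: column multipliers v_i = (∏_{j≠i}(α_i − α_j))^{−1} mod 13.
  i = 1 (α = 8): (8−12)(8−2)(8−11)(8−9) = (−4)·6·(−3)·(−1) = −72 ≡ 6, so v_1 = 6^{−1} = 11 (mod 13).
  i = 2 (α = 12): (12−8)(12−2)(12−11)(12−9) = 4·10·1·3 = 120 ≡ 3, so v_2 = 3^{−1} = 9 (mod 13).
  i = 3 (α = 2): (2−8)(2−12)(2−11)(2−9) = (−6)·(−10)·(−9)·(−7) = 3780 ≡ 10, so v_3 = 10^{−1} = 4 (mod 13).
  i = 4 (α = 11): (11−8)(11−12)(11−2)(11−9) = 3·(−1)·9·2 = −54 ≡ 11, so v_4 = 11^{−1} = 6 (mod 13).
  i = 5 (α = 9): (9−8)(9−12)(9−2)(9−11) = 1·(−3)·7·(−2) = 42 ≡ 3, so v_5 = 3^{−1} = 9 (mod 13).
  v = [11, 9, 4, 6, 9].
Step 2: syndromes of r = [10, 7, 8, 6, 6] (all sums mod 13).
  S_0 = Σ v_i r_i = 11·10 + 9·7 + 4·8 + 6·6 + 9·6 = 295 ≡ 9.
  S_1 = Σ v_i α_i r_i = 11·8·10 + 9·12·7 + 4·2·8 + 6·11·6 + 9·9·6 = 2582 ≡ 8.
  α_i^2 mod 13 = [12, 1, 4, 4, 3].
  S_2 = Σ v_i α_i^2 r_i = 11·12·10 + 9·1·7 + 4·4·8 + 6·4·6 + 9·3·6 = 1817 ≡ 10.
  S = (9, 8, 10) ≠ 0, so r is not a codeword (an error is present).
Step 3: locate the error. For a single error e at position i, S_ℓ = v_i·e·α_i^ℓ, so α_err = S_1/S_0.
  S_0^{−1} = 9^{−1} = 3 (mod 13), so α_err = 8·3 = 24 ≡ 11 = α_4. Error position i = 4.
  Consistency check: S_2/S_1 = 10·5 = 50 ≡ 11 = α_err ✓ (single-error assumption holds).
Step 4: error magnitude e = S_0/v_4 = S_0·∏_{j≠4}(α_4 − α_j) = 9·11 = 99 ≡ 8 (mod 13).
Step 5: correct position 4: c_4 = r_4 − e = 6 − 8 ≡ 11 (mod 13). Hence c = [10, 7, 8, 11, 6].
  Check: interpolating c through the α_i gives m(x) = 3 + 9·x (degree < 2) with m(α_i) = c_i for every i, so c is indeed a codeword.


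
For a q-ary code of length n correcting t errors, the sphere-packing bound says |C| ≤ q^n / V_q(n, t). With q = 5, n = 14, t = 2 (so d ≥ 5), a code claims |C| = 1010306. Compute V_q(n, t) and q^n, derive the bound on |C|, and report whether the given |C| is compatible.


V_q(n, t) = 1513, q^n = 6103515625, Hamming bound = 4034048, |C| = 1010306 ≤ bound (satisfied).

Step 1: Compute V_q(n, t) = Σ_{j=0}^2 C(n, j) (q−1)^j.
  j = 0: C(14,0)·(4)^0 = 1·1 = 1.
  j = 1: C(14,1)·(4)^1 = 14·4 = 56.
  j = 2: C(14,2)·(4)^2 = 91·16 = 1456.
  V_q(n, t) = 1 + 56 + 1456 = 1513.
Step 2: q^n = 5^14 = 6103515625.
Step 3: Hamming bound ⌊q^n / V_q(n,t)⌋ = ⌊6103515625/1513⌋ = 4034048.
Step 4: Compare |C| = 1010306 to 4034048: satisfied.
The claimed |C| lies below the Hamming bound.


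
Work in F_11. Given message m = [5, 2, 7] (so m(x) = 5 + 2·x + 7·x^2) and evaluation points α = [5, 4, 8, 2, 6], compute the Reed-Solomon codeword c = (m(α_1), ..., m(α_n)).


c = [3, 4, 7, 4, 5]

Message polynomial: m(x) = 5 + 2·x + 7·x^2 (mod 11).
For each evaluation point α_i, compute m(α_i) mod 11:
  α_1 = 5: Horner steps 7 → 4 → 3, so m(5) = 3.
  α_2 = 4: Horner steps 7 → 8 → 4, so m(4) = 4.
  α_3 = 8: Horner steps 7 → 3 → 7, so m(8) = 7.
  α_4 = 2: Horner steps 7 → 5 → 4, so m(2) = 4.
  α_5 = 6: Horner steps 7 → 0 → 5, so m(6) = 5.
Codeword c = [3, 4, 7, 4, 5] ∈ F_11^5.


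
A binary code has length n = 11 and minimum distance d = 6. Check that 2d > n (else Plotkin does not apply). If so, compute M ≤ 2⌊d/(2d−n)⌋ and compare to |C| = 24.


Plotkin bound M ≤ 12; given |C| = 24 > bound (violated).

Check applicability: 2d = 12, n = 11.
2d − n = 1 > 0, so Plotkin applies.
Compute d/(2d−n) = 6/1 ≈ 6.0000.
⌊d/(2d−n)⌋ = 6.
Plotkin bound: M ≤ 2·6 = 12.
Given |C| = 24, check: VIOLATED.
This |C| is above the Plotkin bound, so no binary code with n = 11, d = 6 and 24 codewords exists.


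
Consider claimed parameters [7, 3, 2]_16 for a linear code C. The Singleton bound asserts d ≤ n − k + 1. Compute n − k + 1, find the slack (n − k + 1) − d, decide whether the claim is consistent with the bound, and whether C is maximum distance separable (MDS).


Singleton RHS = n − k + 1 = 5, slack = 3, bound satisfied, not MDS.

Singleton bound: d ≤ n − k + 1.
Here n = 7, k = 3, so n − k + 1 = 5.
Given d = 2, check d ≤ 5: YES.
Slack = (n − k + 1) − d = 3.
The code is NOT MDS (slack = 3 > 0).
Description: the claimed parameters are [7, 3, 2]_16; such a code would be non-MDS.


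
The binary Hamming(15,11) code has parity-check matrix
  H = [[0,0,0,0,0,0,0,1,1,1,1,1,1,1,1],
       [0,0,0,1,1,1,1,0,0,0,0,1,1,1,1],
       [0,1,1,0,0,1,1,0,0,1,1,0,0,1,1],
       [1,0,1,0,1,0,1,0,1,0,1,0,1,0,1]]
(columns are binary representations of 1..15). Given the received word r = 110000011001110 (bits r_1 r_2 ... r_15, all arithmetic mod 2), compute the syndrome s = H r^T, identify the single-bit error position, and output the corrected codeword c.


s = (1, 1, 0, 1)^T, error position = 13, corrected codeword c = 110000011001010

Compute s = H r^T mod 2 one row at a time:
  s_1 = 1 + 1 + 0 + 0 + 1 + 1 + 1 + 0 = 5 ≡ 1 (mod 2).
  s_2 = 0 + 0 + 0 + 0 + 1 + 1 + 1 + 0 = 3 ≡ 1 (mod 2).
  s_3 = 1 + 0 + 0 + 0 + 0 + 0 + 1 + 0 = 2 ≡ 0 (mod 2).
  s_4 = 1 + 0 + 0 + 0 + 1 + 0 + 1 + 0 = 3 ≡ 1 (mod 2).
s = (1, 1, 0, 1)^T — this equals column 13 of H (binary 1101), so error is at position 13.
Correct: flip bit 13 of r = 110000011001110 to get c = 110000011001010.


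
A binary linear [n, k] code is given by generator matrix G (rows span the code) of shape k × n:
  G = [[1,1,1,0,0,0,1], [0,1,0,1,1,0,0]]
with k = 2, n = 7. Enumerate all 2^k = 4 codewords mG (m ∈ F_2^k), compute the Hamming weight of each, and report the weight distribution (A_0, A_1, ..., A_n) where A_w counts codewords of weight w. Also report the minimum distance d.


Weight distribution: A_0 = 1, A_3 = 1, A_4 = 1, A_5 = 1. Minimum distance d = 3.

Enumerate all 2^2 = 4 messages m ∈ F_2^2.
For each, compute codeword c = mG in F_2^7, then tally its weight.
  m = 00 → c = 0000000, weight = 0.
  m = 10 → c = 1110001, weight = 4.
  m = 01 → c = 0101100, weight = 3.
  m = 11 → c = 1011101, weight = 5.
Tally weights:
  weight 0: 1 codewords.
  weight 3: 1 codewords.
  weight 4: 1 codewords.
  weight 5: 1 codewords.
Minimum distance d = smallest w > 0 with A_w > 0 = 3.
Sanity: Σ A_w = 4 = 2^2 = 4 ✓.


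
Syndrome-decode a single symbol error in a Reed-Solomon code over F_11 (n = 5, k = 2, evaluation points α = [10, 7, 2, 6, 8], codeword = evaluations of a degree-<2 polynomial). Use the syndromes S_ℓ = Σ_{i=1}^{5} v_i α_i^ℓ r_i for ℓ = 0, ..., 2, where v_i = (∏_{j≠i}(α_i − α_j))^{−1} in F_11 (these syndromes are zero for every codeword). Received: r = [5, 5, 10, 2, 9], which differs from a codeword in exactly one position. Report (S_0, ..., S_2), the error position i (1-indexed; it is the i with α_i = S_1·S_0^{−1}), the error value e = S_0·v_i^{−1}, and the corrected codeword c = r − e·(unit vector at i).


S = (4, 6, 9), error at position 2, error magnitude e = 5, c = [5, 0, 10, 2, 9].

Step 1: column multipliers v_i = (∏_{j≠i}(α_i − α_j))^{−1} mod 11.
  i = 1 (α = 10): (10−7)(10−2)(10−6)(10−8) = 3·8·4·2 = 192 ≡ 5, so v_1 = 5^{−1} = 9 (mod 11).
  i = 2 (α = 7): (7−10)(7−2)(7−6)(7−8) = (−3)·5·1·(−1) = 15 ≡ 4, so v_2 = 4^{−1} = 3 (mod 11).
  i = 3 (α = 2): (2−10)(2−7)(2−6)(2−8) = (−8)·(−5)·(−4)·(−6) = 960 ≡ 3, so v_3 = 3^{−1} = 4 (mod 11).
  i = 4 (α = 6): (6−10)(6−7)(6−2)(6−8) = (−4)·(−1)·4·(−2) = −32 ≡ 1, so v_4 = 1^{−1} = 1 (mod 11).
  i = 5 (α = 8): (8−10)(8−7)(8−2)(8−6) = (−2)·1·6·2 = −24 ≡ 9, so v_5 = 9^{−1} = 5 (mod 11).
  v = [9, 3, 4, 1, 5].
Step 2: syndromes of r = [5, 5, 10, 2, 9] (all sums mod 11).
  S_0 = Σ v_i r_i = 9·5 + 3·5 + 4·10 + 1·2 + 5·9 = 147 ≡ 4.
  S_1 = Σ v_i α_i r_i = 9·10·5 + 3·7·5 + 4·2·10 + 1·6·2 + 5·8·9 = 1007 ≡ 6.
  α_i^2 mod 11 = [1, 5, 4, 3, 9].
  S_2 = Σ v_i α_i^2 r_i = 9·1·5 + 3·5·5 + 4·4·10 + 1·3·2 + 5·9·9 = 691 ≡ 9.
  S = (4, 6, 9) ≠ 0, so r is not a codeword (an error is present).
Step 3: locate the error. For a single error e at position i, S_ℓ = v_i·e·α_i^ℓ, so α_err = S_1/S_0.
  S_0^{−1} = 4^{−1} = 3 (mod 11), so α_err = 6·3 = 18 ≡ 7 = α_2. Error position i = 2.
  Consistency check: S_2/S_1 = 9·2 = 18 ≡ 7 = α_err ✓ (single-error assumption holds).
Step 4: error magnitude e = S_0/v_2 = S_0·∏_{j≠2}(α_2 − α_j) = 4·4 = 16 ≡ 5 (mod 11).
Step 5: correct position 2: c_2 = r_2 − e = 5 − 5 ≡ 0 (mod 11). Hence c = [5, 0, 10, 2, 9].
  Check: interpolating c through the α_i gives m(x) = 3 + 9·x (degree < 2) with m(α_i) = c_i for every i, so c is indeed a codeword.


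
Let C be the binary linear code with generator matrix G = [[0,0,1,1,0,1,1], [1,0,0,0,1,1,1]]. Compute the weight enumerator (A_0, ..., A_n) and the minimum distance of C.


Weight distribution: A_0 = 1, A_4 = 3. Minimum distance d = 4.

Enumerate all 2^2 = 4 messages m ∈ F_2^2.
For each, compute codeword c = mG in F_2^7, then tally its weight.
  m = 00 → c = 0000000, weight = 0.
  m = 10 → c = 0011011, weight = 4.
  m = 01 → c = 1000111, weight = 4.
  m = 11 → c = 1011100, weight = 4.
Tally weights:
  weight 0: 1 codewords.
  weight 4: 3 codewords.
Minimum distance d = smallest w > 0 with A_w > 0 = 4.
Sanity: Σ A_w = 4 = 2^2 = 4 ✓.


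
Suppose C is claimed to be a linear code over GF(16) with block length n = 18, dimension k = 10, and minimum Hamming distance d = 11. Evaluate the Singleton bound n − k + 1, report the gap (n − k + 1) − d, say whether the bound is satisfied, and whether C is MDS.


Singleton RHS = n − k + 1 = 9, slack = -2, bound violated (no such code; not MDS).

Singleton bound: d ≤ n − k + 1.
Here n = 18, k = 10, so n − k + 1 = 9.
Given d = 11, check d ≤ 9: NO.
Slack = (n − k + 1) − d = -2.
The slack is negative: d = 11 exceeds n − k + 1 = 9 by 2, so the Singleton bound is violated and no linear [18, 10, 11]_16 code can exist. In particular it is not MDS (MDS requires d = n − k + 1 exactly).
Description: the claimed parameters are [18, 10, 11]_16; such a code would be impossible (violates the Singleton bound).


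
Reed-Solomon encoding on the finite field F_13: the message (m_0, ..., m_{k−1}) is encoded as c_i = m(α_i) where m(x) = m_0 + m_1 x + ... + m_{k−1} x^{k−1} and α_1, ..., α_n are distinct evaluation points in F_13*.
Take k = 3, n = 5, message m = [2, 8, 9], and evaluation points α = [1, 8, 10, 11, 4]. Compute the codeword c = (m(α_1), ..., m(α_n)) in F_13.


c = [6, 5, 7, 9, 9]

Message polynomial: m(x) = 2 + 8·x + 9·x^2 (mod 13).
For each evaluation point α_i, compute m(α_i) mod 13:
  α_1 = 1: Horner steps 9 → 4 → 6, so m(1) = 6.
  α_2 = 8: Horner steps 9 → 2 → 5, so m(8) = 5.
  α_3 = 10: Horner steps 9 → 7 → 7, so m(10) = 7.
  α_4 = 11: Horner steps 9 → 3 → 9, so m(11) = 9.
  α_5 = 4: Horner steps 9 → 5 → 9, so m(4) = 9.
Codeword c = [6, 5, 7, 9, 9] ∈ F_13^5.


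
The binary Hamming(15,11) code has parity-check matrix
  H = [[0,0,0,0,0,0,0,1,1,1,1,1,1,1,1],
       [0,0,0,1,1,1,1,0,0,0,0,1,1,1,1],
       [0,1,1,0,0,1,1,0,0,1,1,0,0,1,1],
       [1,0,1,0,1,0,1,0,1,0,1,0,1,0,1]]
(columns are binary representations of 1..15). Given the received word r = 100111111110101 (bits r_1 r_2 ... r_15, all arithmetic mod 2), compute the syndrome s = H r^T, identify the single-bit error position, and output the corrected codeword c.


s = (0, 0, 1, 1)^T, error position = 3, corrected codeword c = 101111111110101

Compute s = H r^T mod 2 one row at a time:
  s_1 = 1 + 1 + 1 + 1 + 0 + 1 + 0 + 1 = 6 ≡ 0 (mod 2).
  s_2 = 1 + 1 + 1 + 1 + 0 + 1 + 0 + 1 = 6 ≡ 0 (mod 2).
  s_3 = 0 + 0 + 1 + 1 + 1 + 1 + 0 + 1 = 5 ≡ 1 (mod 2).
  s_4 = 1 + 0 + 1 + 1 + 1 + 1 + 1 + 1 = 7 ≡ 1 (mod 2).
s = (0, 0, 1, 1)^T — this equals column 3 of H (binary 0011), so error is at position 3.
Correct: flip bit 3 of r = 100111111110101 to get c = 101111111110101.


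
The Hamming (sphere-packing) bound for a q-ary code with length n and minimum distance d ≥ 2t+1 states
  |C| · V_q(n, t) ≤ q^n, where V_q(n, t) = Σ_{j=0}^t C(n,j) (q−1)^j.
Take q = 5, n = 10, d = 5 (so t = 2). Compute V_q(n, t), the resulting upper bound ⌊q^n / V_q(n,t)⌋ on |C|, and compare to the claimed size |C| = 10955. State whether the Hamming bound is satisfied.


V_q(n, t) = 761, q^n = 9765625, Hamming bound = 12832, |C| = 10955 ≤ bound (satisfied).

Step 1: Compute V_q(n, t) = Σ_{j=0}^2 C(n, j) (q−1)^j.
  j = 0: C(10,0)·(4)^0 = 1·1 = 1.
  j = 1: C(10,1)·(4)^1 = 10·4 = 40.
  j = 2: C(10,2)·(4)^2 = 45·16 = 720.
  V_q(n, t) = 1 + 40 + 720 = 761.
Step 2: q^n = 5^10 = 9765625.
Step 3: Hamming bound ⌊q^n / V_q(n,t)⌋ = ⌊9765625/761⌋ = 12832.
Step 4: Compare |C| = 10955 to 12832: satisfied.
The claimed |C| lies below the Hamming bound.


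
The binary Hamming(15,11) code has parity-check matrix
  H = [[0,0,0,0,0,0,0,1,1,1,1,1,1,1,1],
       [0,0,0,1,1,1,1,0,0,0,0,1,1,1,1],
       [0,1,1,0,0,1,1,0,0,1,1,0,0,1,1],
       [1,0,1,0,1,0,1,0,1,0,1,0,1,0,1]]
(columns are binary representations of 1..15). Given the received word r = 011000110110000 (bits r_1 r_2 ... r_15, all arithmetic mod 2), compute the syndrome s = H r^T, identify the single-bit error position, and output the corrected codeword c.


s = (1, 1, 1, 1)^T, error position = 15, corrected codeword c = 011000110110001

Compute s = H r^T mod 2 one row at a time:
  s_1 = 1 + 0 + 1 + 1 + 0 + 0 + 0 + 0 = 3 ≡ 1 (mod 2).
  s_2 = 0 + 0 + 0 + 1 + 0 + 0 + 0 + 0 = 1 ≡ 1 (mod 2).
  s_3 = 1 + 1 + 0 + 1 + 1 + 1 + 0 + 0 = 5 ≡ 1 (mod 2).
  s_4 = 0 + 1 + 0 + 1 + 0 + 1 + 0 + 0 = 3 ≡ 1 (mod 2).
s = (1, 1, 1, 1)^T — this equals column 15 of H (binary 1111), so error is at position 15.
Correct: flip bit 15 of r = 011000110110000 to get c = 011000110110001.


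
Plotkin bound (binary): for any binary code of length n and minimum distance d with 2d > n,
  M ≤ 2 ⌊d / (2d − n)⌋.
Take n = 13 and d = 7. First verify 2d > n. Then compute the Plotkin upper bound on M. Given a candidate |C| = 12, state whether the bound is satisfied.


Plotkin bound M ≤ 14; given |C| = 12 ≤ bound (satisfied).

Check applicability: 2d = 14, n = 13.
2d − n = 1 > 0, so Plotkin applies.
Compute d/(2d−n) = 7/1 ≈ 7.0000.
⌊d/(2d−n)⌋ = 7.
Plotkin bound: M ≤ 2·7 = 14.
Given |C| = 12, check: satisfied.
This |C| is below the Plotkin bound.


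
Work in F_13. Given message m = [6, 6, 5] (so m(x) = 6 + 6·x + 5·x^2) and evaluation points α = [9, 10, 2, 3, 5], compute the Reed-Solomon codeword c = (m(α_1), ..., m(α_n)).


c = [10, 7, 12, 4, 5]

Message polynomial: m(x) = 6 + 6·x + 5·x^2 (mod 13).
For each evaluation point α_i, compute m(α_i) mod 13:
  α_1 = 9: Horner steps 5 → 12 → 10, so m(9) = 10.
  α_2 = 10: Horner steps 5 → 4 → 7, so m(10) = 7.
  α_3 = 2: Horner steps 5 → 3 → 12, so m(2) = 12.
  α_4 = 3: Horner steps 5 → 8 → 4, so m(3) = 4.
  α_5 = 5: Horner steps 5 → 5 → 5, so m(5) = 5.
Codeword c = [10, 7, 12, 4, 5] ∈ F_13^5.


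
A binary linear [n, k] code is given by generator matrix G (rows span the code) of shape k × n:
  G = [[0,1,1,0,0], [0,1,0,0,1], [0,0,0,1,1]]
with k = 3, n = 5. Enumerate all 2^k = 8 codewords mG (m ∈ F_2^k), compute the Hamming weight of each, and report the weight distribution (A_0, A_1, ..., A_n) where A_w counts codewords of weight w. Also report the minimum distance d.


Weight distribution: A_0 = 1, A_2 = 6, A_4 = 1. Minimum distance d = 2.

Enumerate all 2^3 = 8 messages m ∈ F_2^3.
For each, compute codeword c = mG in F_2^5, then tally its weight.
  m = 000 → c = 00000, weight = 0.
  m = 100 → c = 01100, weight = 2.
  m = 010 → c = 01001, weight = 2.
  m = 110 → c = 00101, weight = 2.
  m = 001 → c = 00011, weight = 2.
  m = 101 → c = 01111, weight = 4.
  m = 011 → c = 01010, weight = 2.
  m = 111 → c = 00110, weight = 2.
Tally weights:
  weight 0: 1 codewords.
  weight 2: 6 codewords.
  weight 4: 1 codewords.
Minimum distance d = smallest w > 0 with A_w > 0 = 2.
Sanity: Σ A_w = 8 = 2^3 = 8 ✓.


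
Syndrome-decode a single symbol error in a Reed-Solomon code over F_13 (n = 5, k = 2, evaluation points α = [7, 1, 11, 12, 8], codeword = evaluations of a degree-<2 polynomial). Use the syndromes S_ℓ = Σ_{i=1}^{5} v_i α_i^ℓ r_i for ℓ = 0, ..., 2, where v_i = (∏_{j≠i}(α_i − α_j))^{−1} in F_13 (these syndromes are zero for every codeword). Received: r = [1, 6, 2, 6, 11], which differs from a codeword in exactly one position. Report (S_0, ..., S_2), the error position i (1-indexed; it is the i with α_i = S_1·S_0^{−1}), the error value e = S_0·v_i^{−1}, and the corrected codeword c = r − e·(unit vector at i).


S = (6, 7, 6), error at position 4, error magnitude e = 7, c = [1, 6, 2, 12, 11].

Step 1: column multipliers v_i = (∏_{j≠i}(α_i − α_j))^{−1} mod 13.
  i = 1 (α = 7): (7−1)(7−11)(7−12)(7−8) = 6·(−4)·(−5)·(−1) = −120 ≡ 10, so v_1 = 10^{−1} = 4 (mod 13).
  i = 2 (α = 1): (1−7)(1−11)(1−12)(1−8) = (−6)·(−10)·(−11)·(−7) = 4620 ≡ 5, so v_2 = 5^{−1} = 8 (mod 13).
  i = 3 (α = 11): (11−7)(11−1)(11−12)(11−8) = 4·10·(−1)·3 = −120 ≡ 10, so v_3 = 10^{−1} = 4 (mod 13).
  i = 4 (α = 12): (12−7)(12−1)(12−11)(12−8) = 5·11·1·4 = 220 ≡ 12, so v_4 = 12^{−1} = 12 (mod 13).
  i = 5 (α = 8): (8−7)(8−1)(8−11)(8−12) = 1·7·(−3)·(−4) = 84 ≡ 6, so v_5 = 6^{−1} = 11 (mod 13).
  v = [4, 8, 4, 12, 11].
Step 2: syndromes of r = [1, 6, 2, 6, 11] (all sums mod 13).
  S_0 = Σ v_i r_i = 4·1 + 8·6 + 4·2 + 12·6 + 11·11 = 253 ≡ 6.
  S_1 = Σ v_i α_i r_i = 4·7·1 + 8·1·6 + 4·11·2 + 12·12·6 + 11·8·11 = 1996 ≡ 7.
  α_i^2 mod 13 = [10, 1, 4, 1, 12].
  S_2 = Σ v_i α_i^2 r_i = 4·10·1 + 8·1·6 + 4·4·2 + 12·1·6 + 11·12·11 = 1644 ≡ 6.
  S = (6, 7, 6) ≠ 0, so r is not a codeword (an error is present).
Step 3: locate the error. For a single error e at position i, S_ℓ = v_i·e·α_i^ℓ, so α_err = S_1/S_0.
  S_0^{−1} = 6^{−1} = 11 (mod 13), so α_err = 7·11 = 77 ≡ 12 = α_4. Error position i = 4.
  Consistency check: S_2/S_1 = 6·2 = 12 ≡ 12 = α_err ✓ (single-error assumption holds).
Step 4: error magnitude e = S_0/v_4 = S_0·∏_{j≠4}(α_4 − α_j) = 6·12 = 72 ≡ 7 (mod 13).
Step 5: correct position 4: c_4 = r_4 − e = 6 − 7 ≡ 12 (mod 13). Hence c = [1, 6, 2, 12, 11].
  Check: interpolating c through the α_i gives m(x) = 9 + 10·x (degree < 2) with m(α_i) = c_i for every i, so c is indeed a codeword.


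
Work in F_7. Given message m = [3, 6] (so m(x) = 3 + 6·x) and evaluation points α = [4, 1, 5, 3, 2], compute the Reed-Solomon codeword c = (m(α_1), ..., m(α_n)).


c = [6, 2, 5, 0, 1]

Message polynomial: m(x) = 3 + 6·x (mod 7).
For each evaluation point α_i, compute m(α_i) mod 7:
  α_1 = 4: Horner steps 6 → 6, so m(4) = 6.
  α_2 = 1: Horner steps 6 → 2, so m(1) = 2.
  α_3 = 5: Horner steps 6 → 5, so m(5) = 5.
  α_4 = 3: Horner steps 6 → 0, so m(3) = 0.
  α_5 = 2: Horner steps 6 → 1, so m(2) = 1.
Codeword c = [6, 2, 5, 0, 1] ∈ F_7^5.


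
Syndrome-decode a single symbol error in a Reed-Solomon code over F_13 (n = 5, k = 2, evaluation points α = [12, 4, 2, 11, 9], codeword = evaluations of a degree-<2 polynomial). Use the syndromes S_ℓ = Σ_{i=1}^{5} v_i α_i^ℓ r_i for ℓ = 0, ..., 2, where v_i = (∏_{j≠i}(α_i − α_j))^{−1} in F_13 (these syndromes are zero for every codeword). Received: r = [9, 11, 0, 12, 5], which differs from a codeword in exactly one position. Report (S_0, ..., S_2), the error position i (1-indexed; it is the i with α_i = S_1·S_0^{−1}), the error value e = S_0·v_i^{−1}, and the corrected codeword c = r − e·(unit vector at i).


S = (9, 10, 1), error at position 2, error magnitude e = 4, c = [9, 7, 0, 12, 5].

Step 1: column multipliers v_i = (∏_{j≠i}(α_i − α_j))^{−1} mod 13.
  i = 1 (α = 12): (12−4)(12−2)(12−11)(12−9) = 8·10·1·3 = 240 ≡ 6, so v_1 = 6^{−1} = 11 (mod 13).
  i = 2 (α = 4): (4−12)(4−2)(4−11)(4−9) = (−8)·2·(−7)·(−5) = −560 ≡ 12, so v_2 = 12^{−1} = 12 (mod 13).
  i = 3 (α = 2): (2−12)(2−4)(2−11)(2−9) = (−10)·(−2)·(−9)·(−7) = 1260 ≡ 12, so v_3 = 12^{−1} = 12 (mod 13).
  i = 4 (α = 11): (11−12)(11−4)(11−2)(11−9) = (−1)·7·9·2 = −126 ≡ 4, so v_4 = 4^{−1} = 10 (mod 13).
  i = 5 (α = 9): (9−12)(9−4)(9−2)(9−11) = (−3)·5·7·(−2) = 210 ≡ 2, so v_5 = 2^{−1} = 7 (mod 13).
  v = [11, 12, 12, 10, 7].
Step 2: syndromes of r = [9, 11, 0, 12, 5] (all sums mod 13).
  S_0 = Σ v_i r_i = 11·9 + 12·11 + 12·0 + 10·12 + 7·5 = 386 ≡ 9.
  S_1 = Σ v_i α_i r_i = 11·12·9 + 12·4·11 + 12·2·0 + 10·11·12 + 7·9·5 = 3351 ≡ 10.
  α_i^2 mod 13 = [1, 3, 4, 4, 3].
  S_2 = Σ v_i α_i^2 r_i = 11·1·9 + 12·3·11 + 12·4·0 + 10·4·12 + 7·3·5 = 1080 ≡ 1.
  S = (9, 10, 1) ≠ 0, so r is not a codeword (an error is present).
Step 3: locate the error. For a single error e at position i, S_ℓ = v_i·e·α_i^ℓ, so α_err = S_1/S_0.
  S_0^{−1} = 9^{−1} = 3 (mod 13), so α_err = 10·3 = 30 ≡ 4 = α_2. Error position i = 2.
  Consistency check: S_2/S_1 = 1·4 = 4 ≡ 4 = α_err ✓ (single-error assumption holds).
Step 4: error magnitude e = S_0/v_2 = S_0·∏_{j≠2}(α_2 − α_j) = 9·12 = 108 ≡ 4 (mod 13).
Step 5: correct position 2: c_2 = r_2 − e = 11 − 4 ≡ 7 (mod 13). Hence c = [9, 7, 0, 12, 5].
  Check: interpolating c through the α_i gives m(x) = 6 + 10·x (degree < 2) with m(α_i) = c_i for every i, so c is indeed a codeword.


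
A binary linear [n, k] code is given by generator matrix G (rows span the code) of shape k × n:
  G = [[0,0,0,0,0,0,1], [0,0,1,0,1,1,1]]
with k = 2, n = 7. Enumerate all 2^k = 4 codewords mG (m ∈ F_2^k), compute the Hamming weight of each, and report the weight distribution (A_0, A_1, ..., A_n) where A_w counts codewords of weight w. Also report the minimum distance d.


Weight distribution: A_0 = 1, A_1 = 1, A_3 = 1, A_4 = 1. Minimum distance d = 1.

Enumerate all 2^2 = 4 messages m ∈ F_2^2.
For each, compute codeword c = mG in F_2^7, then tally its weight.
  m = 00 → c = 0000000, weight = 0.
  m = 10 → c = 0000001, weight = 1.
  m = 01 → c = 0010111, weight = 4.
  m = 11 → c = 0010110, weight = 3.
Tally weights:
  weight 0: 1 codewords.
  weight 1: 1 codewords.
  weight 3: 1 codewords.
  weight 4: 1 codewords.
Minimum distance d = smallest w > 0 with A_w > 0 = 1.
Sanity: Σ A_w = 4 = 2^2 = 4 ✓.


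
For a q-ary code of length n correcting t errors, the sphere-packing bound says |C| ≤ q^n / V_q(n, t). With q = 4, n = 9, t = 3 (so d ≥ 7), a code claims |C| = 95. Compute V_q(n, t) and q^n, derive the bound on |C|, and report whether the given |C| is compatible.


V_q(n, t) = 2620, q^n = 262144, Hamming bound = 100, |C| = 95 ≤ bound (satisfied).

Step 1: Compute V_q(n, t) = Σ_{j=0}^3 C(n, j) (q−1)^j.
  j = 0: C(9,0)·(3)^0 = 1·1 = 1.
  j = 1: C(9,1)·(3)^1 = 9·3 = 27.
  j = 2: C(9,2)·(3)^2 = 36·9 = 324.
  j = 3: C(9,3)·(3)^3 = 84·27 = 2268.
  V_q(n, t) = 1 + 27 + 324 + 2268 = 2620.
Step 2: q^n = 4^9 = 262144.
Step 3: Hamming bound ⌊q^n / V_q(n,t)⌋ = ⌊262144/2620⌋ = 100.
Step 4: Compare |C| = 95 to 100: satisfied.
The claimed |C| lies below the Hamming bound.


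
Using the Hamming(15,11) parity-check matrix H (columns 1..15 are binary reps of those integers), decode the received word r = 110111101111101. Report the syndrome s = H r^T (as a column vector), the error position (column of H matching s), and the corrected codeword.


s = (0, 1, 0, 1)^T, error position = 5, corrected codeword c = 110101101111101

Compute s = H r^T mod 2 one row at a time:
  s_1 = 0 + 1 + 1 + 1 + 1 + 1 + 0 + 1 = 6 ≡ 0 (mod 2).
  s_2 = 1 + 1 + 1 + 1 + 1 + 1 + 0 + 1 = 7 ≡ 1 (mod 2).
  s_3 = 1 + 0 + 1 + 1 + 1 + 1 + 0 + 1 = 6 ≡ 0 (mod 2).
  s_4 = 1 + 0 + 1 + 1 + 1 + 1 + 1 + 1 = 7 ≡ 1 (mod 2).
s = (0, 1, 0, 1)^T — this equals column 5 of H (binary 0101), so error is at position 5.
Correct: flip bit 5 of r = 110111101111101 to get c = 110101101111101.


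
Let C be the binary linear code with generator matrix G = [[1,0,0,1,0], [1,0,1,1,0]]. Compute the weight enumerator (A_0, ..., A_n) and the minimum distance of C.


Weight distribution: A_0 = 1, A_1 = 1, A_2 = 1, A_3 = 1. Minimum distance d = 1.

Enumerate all 2^2 = 4 messages m ∈ F_2^2.
For each, compute codeword c = mG in F_2^5, then tally its weight.
  m = 00 → c = 00000, weight = 0.
  m = 10 → c = 10010, weight = 2.
  m = 01 → c = 10110, weight = 3.
  m = 11 → c = 00100, weight = 1.
Tally weights:
  weight 0: 1 codewords.
  weight 1: 1 codewords.
  weight 2: 1 codewords.
  weight 3: 1 codewords.
Minimum distance d = smallest w > 0 with A_w > 0 = 1.
Sanity: Σ A_w = 4 = 2^2 = 4 ✓.


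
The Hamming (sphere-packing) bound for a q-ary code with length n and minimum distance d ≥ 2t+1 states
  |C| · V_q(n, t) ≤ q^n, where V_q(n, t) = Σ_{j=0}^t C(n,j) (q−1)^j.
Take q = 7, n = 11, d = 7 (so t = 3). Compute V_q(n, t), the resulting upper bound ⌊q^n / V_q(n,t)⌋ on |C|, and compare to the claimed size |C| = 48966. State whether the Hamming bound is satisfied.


V_q(n, t) = 37687, q^n = 1977326743, Hamming bound = 52467, |C| = 48966 ≤ bound (satisfied).

Step 1: Compute V_q(n, t) = Σ_{j=0}^3 C(n, j) (q−1)^j.
  j = 0: C(11,0)·(6)^0 = 1·1 = 1.
  j = 1: C(11,1)·(6)^1 = 11·6 = 66.
  j = 2: C(11,2)·(6)^2 = 55·36 = 1980.
  j = 3: C(11,3)·(6)^3 = 165·216 = 35640.
  V_q(n, t) = 1 + 66 + 1980 + 35640 = 37687.
Step 2: q^n = 7^11 = 1977326743.
Step 3: Hamming bound ⌊q^n / V_q(n,t)⌋ = ⌊1977326743/37687⌋ = 52467.
Step 4: Compare |C| = 48966 to 52467: satisfied.
The claimed |C| lies below the Hamming bound.


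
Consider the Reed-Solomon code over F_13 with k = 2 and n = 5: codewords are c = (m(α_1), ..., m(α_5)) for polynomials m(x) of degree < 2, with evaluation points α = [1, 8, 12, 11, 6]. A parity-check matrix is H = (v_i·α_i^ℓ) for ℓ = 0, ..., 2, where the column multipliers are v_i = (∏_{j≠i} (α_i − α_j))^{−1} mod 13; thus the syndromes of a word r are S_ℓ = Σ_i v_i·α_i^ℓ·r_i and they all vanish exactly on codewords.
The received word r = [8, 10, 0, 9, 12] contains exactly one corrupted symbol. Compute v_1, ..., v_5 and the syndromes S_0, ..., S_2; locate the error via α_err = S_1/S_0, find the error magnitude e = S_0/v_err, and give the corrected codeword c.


S = (3, 5, 4), error at position 5, error magnitude e = 10, c = [8, 10, 0, 9, 2].

Step 1: column multipliers v_i = (∏_{j≠i}(α_i − α_j))^{−1} mod 13.
  i = 1 (α = 1): (1−8)(1−12)(1−11)(1−6) = (−7)·(−11)·(−10)·(−5) = 3850 ≡ 2, so v_1 = 2^{−1} = 7 (mod 13).
  i = 2 (α = 8): (8−1)(8−12)(8−11)(8−6) = 7·(−4)·(−3)·2 = 168 ≡ 12, so v_2 = 12^{−1} = 12 (mod 13).
  i = 3 (α = 12): (12−1)(12−8)(12−11)(12−6) = 11·4·1·6 = 264 ≡ 4, so v_3 = 4^{−1} = 10 (mod 13).
  i = 4 (α = 11): (11−1)(11−8)(11−12)(11−6) = 10·3·(−1)·5 = −150 ≡ 6, so v_4 = 6^{−1} = 11 (mod 13).
  i = 5 (α = 6): (6−1)(6−8)(6−12)(6−11) = 5·(−2)·(−6)·(−5) = −300 ≡ 12, so v_5 = 12^{−1} = 12 (mod 13).
  v = [7, 12, 10, 11, 12].
Step 2: syndromes of r = [8, 10, 0, 9, 12] (all sums mod 13).
  S_0 = Σ v_i r_i = 7·8 + 12·10 + 10·0 + 11·9 + 12·12 = 419 ≡ 3.
  S_1 = Σ v_i α_i r_i = 7·1·8 + 12·8·10 + 10·12·0 + 11·11·9 + 12·6·12 = 2969 ≡ 5.
  α_i^2 mod 13 = [1, 12, 1, 4, 10].
  S_2 = Σ v_i α_i^2 r_i = 7·1·8 + 12·12·10 + 10·1·0 + 11·4·9 + 12·10·12 = 3332 ≡ 4.
  S = (3, 5, 4) ≠ 0, so r is not a codeword (an error is present).
Step 3: locate the error. For a single error e at position i, S_ℓ = v_i·e·α_i^ℓ, so α_err = S_1/S_0.
  S_0^{−1} = 3^{−1} = 9 (mod 13), so α_err = 5·9 = 45 ≡ 6 = α_5. Error position i = 5.
  Consistency check: S_2/S_1 = 4·8 = 32 ≡ 6 = α_err ✓ (single-error assumption holds).
Step 4: error magnitude e = S_0/v_5 = S_0·∏_{j≠5}(α_5 − α_j) = 3·12 = 36 ≡ 10 (mod 13).
Step 5: correct position 5: c_5 = r_5 − e = 12 − 10 ≡ 2 (mod 13). Hence c = [8, 10, 0, 9, 2].
  Check: interpolating c through the α_i gives m(x) = 4 + 4·x (degree < 2) with m(α_i) = c_i for every i, so c is indeed a codeword.


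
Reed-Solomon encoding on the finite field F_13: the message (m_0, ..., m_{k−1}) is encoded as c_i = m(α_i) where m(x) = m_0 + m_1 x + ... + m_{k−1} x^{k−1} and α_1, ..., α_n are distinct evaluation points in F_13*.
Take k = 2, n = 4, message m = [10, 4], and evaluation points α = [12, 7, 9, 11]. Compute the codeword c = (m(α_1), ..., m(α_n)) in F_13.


c = [6, 12, 7, 2]

Message polynomial: m(x) = 10 + 4·x (mod 13).
For each evaluation point α_i, compute m(α_i) mod 13:
  α_1 = 12: Horner steps 4 → 6, so m(12) = 6.
  α_2 = 7: Horner steps 4 → 12, so m(7) = 12.
  α_3 = 9: Horner steps 4 → 7, so m(9) = 7.
  α_4 = 11: Horner steps 4 → 2, so m(11) = 2.
Codeword c = [6, 12, 7, 2] ∈ F_13^4.


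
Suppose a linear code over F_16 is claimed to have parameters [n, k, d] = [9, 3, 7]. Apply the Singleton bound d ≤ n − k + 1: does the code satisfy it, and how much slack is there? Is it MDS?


Singleton RHS = n − k + 1 = 7, slack = 0, bound satisfied, MDS.

Singleton bound: d ≤ n − k + 1.
Here n = 9, k = 3, so n − k + 1 = 7.
Given d = 7, check d ≤ 7: YES.
Slack = (n − k + 1) − d = 0.
The code is MDS (slack = 0).
Description: the claimed parameters are [9, 3, 7]_16; such a code would be MDS (meets Singleton bound).


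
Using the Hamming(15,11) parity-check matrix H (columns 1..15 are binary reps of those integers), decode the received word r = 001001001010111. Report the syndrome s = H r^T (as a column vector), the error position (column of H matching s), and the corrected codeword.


s = (1, 0, 1, 1)^T, error position = 11, corrected codeword c = 001001001000111

Compute s = H r^T mod 2 one row at a time:
  s_1 = 0 + 1 + 0 + 1 + 0 + 1 + 1 + 1 = 5 ≡ 1 (mod 2).
  s_2 = 0 + 0 + 1 + 0 + 0 + 1 + 1 + 1 = 4 ≡ 0 (mod 2).
  s_3 = 0 + 1 + 1 + 0 + 0 + 1 + 1 + 1 = 5 ≡ 1 (mod 2).
  s_4 = 0 + 1 + 0 + 0 + 1 + 1 + 1 + 1 = 5 ≡ 1 (mod 2).
s = (1, 0, 1, 1)^T — this equals column 11 of H (binary 1011), so error is at position 11.
Correct: flip bit 11 of r = 001001001010111 to get c = 001001001000111.


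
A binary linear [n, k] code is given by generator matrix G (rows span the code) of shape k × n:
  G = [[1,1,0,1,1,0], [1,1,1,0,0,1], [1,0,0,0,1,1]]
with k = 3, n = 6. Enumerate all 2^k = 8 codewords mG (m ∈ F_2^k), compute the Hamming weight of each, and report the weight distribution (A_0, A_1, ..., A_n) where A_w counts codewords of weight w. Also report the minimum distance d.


Weight distribution: A_0 = 1, A_3 = 4, A_4 = 3. Minimum distance d = 3.

Enumerate all 2^3 = 8 messages m ∈ F_2^3.
For each, compute codeword c = mG in F_2^6, then tally its weight.
  m = 000 → c = 000000, weight = 0.
  m = 100 → c = 110110, weight = 4.
  m = 010 → c = 111001, weight = 4.
  m = 110 → c = 001111, weight = 4.
  m = 001 → c = 100011, weight = 3.
  m = 101 → c = 010101, weight = 3.
  m = 011 → c = 011010, weight = 3.
  m = 111 → c = 101100, weight = 3.
Tally weights:
  weight 0: 1 codewords.
  weight 3: 4 codewords.
  weight 4: 3 codewords.
Minimum distance d = smallest w > 0 with A_w > 0 = 3.
Sanity: Σ A_w = 8 = 2^3 = 8 ✓.


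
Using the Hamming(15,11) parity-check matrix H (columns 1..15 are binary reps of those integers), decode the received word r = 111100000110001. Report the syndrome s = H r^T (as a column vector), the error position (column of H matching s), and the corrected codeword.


s = (1, 0, 1, 0)^T, error position = 10, corrected codeword c = 111100000010001

Compute s = H r^T mod 2 one row at a time:
  s_1 = 0 + 0 + 1 + 1 + 0 + 0 + 0 + 1 = 3 ≡ 1 (mod 2).
  s_2 = 1 + 0 + 0 + 0 + 0 + 0 + 0 + 1 = 2 ≡ 0 (mod 2).
  s_3 = 1 + 1 + 0 + 0 + 1 + 1 + 0 + 1 = 5 ≡ 1 (mod 2).
  s_4 = 1 + 1 + 0 + 0 + 0 + 1 + 0 + 1 = 4 ≡ 0 (mod 2).
s = (1, 0, 1, 0)^T — this equals column 10 of H (binary 1010), so error is at position 10.
Correct: flip bit 10 of r = 111100000110001 to get c = 111100000010001.
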